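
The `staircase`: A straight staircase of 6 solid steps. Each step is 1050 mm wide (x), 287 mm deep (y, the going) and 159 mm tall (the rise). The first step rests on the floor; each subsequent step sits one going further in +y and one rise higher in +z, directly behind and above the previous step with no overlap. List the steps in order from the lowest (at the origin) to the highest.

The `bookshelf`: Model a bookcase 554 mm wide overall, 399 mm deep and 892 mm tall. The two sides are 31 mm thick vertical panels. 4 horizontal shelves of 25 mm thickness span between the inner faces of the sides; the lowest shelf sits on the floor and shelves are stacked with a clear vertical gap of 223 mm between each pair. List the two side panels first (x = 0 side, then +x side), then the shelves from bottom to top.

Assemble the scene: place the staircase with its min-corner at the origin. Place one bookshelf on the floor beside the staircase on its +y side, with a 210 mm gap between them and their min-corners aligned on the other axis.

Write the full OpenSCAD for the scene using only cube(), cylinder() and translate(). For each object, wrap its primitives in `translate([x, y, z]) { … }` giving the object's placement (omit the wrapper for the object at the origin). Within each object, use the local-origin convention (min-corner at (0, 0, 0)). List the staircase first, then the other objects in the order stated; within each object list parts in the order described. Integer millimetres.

cube([1050, 287, 159]);
translate([0, 287, 159]) cube([1050, 287, 159]);
translate([0, 574, 318]) cube([1050, 287, 159]);
translate([0, 861, 477]) cube([1050, 287, 159]);
translate([0, 1148, 636]) cube([1050, 287, 159]);
translate([0, 1435, 795]) cube([1050, 287, 159]);
translate([0, 1932, 0]) {
  cube([31, 399, 892]);
  translate([523, 0, 0]) cube([31, 399, 892]);
  translate([31, 0, 0]) cube([492, 399, 25]);
  translate([31, 0, 248]) cube([492, 399, 25]);
  translate([31, 0, 496]) cube([492, 399, 25]);
  translate([31, 0, 744]) cube([492, 399, 25]);
}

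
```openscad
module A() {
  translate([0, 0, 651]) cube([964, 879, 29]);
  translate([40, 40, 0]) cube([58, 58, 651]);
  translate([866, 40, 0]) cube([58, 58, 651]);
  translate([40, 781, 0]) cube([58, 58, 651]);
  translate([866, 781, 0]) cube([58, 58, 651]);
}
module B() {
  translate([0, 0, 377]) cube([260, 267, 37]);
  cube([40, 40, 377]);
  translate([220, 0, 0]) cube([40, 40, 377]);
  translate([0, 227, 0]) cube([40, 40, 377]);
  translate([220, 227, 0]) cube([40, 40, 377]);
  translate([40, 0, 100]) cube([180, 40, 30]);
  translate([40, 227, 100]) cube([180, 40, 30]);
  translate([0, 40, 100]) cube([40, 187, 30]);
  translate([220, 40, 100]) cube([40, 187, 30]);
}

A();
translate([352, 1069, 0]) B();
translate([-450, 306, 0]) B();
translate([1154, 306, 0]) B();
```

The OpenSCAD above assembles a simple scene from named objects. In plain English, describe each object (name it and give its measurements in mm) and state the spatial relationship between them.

A is a rectangular dining table. The top is 964×879×29 mm with its upper surface at z = 680 mm. It stands on four 58×58 mm square legs, each inset 40 mm from the nearest pair of top edges, running from the floor to the underside of the top.

B is a simple wooden stool: a rectangular seat 260 mm (x) by 267 mm (y), 37 mm thick, top face at z = 414 mm, on four square legs, each 40×40 mm in cross-section. The legs rest on z = 0, each flush with a corner of the seat. Four stretchers, 40 mm wide and 30 mm tall, connect adjacent legs with their undersides at z = 100 mm, each running between the inner faces of the legs it joins and aligned with the legs' outer faces on the other axis.

Three stools sit around the table at the +y, −x, +x sides.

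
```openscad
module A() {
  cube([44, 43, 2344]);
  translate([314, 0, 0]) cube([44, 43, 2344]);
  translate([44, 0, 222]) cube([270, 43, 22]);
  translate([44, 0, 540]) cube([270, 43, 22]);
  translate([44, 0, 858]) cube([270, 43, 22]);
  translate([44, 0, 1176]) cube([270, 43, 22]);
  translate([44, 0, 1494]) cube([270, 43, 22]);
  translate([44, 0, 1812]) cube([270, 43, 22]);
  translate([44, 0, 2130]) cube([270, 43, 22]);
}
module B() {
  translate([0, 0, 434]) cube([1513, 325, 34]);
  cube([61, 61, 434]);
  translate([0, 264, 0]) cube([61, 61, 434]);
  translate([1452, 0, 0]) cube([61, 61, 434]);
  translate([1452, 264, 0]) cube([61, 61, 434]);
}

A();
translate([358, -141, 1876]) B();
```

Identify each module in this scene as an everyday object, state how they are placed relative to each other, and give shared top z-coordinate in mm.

A is a ladder. B is a bench. The bench is beside the ladder with their tops flush at z = 2344. The shared top z-coordinate is 2344 mm.

Both tops at z = 2344 mm.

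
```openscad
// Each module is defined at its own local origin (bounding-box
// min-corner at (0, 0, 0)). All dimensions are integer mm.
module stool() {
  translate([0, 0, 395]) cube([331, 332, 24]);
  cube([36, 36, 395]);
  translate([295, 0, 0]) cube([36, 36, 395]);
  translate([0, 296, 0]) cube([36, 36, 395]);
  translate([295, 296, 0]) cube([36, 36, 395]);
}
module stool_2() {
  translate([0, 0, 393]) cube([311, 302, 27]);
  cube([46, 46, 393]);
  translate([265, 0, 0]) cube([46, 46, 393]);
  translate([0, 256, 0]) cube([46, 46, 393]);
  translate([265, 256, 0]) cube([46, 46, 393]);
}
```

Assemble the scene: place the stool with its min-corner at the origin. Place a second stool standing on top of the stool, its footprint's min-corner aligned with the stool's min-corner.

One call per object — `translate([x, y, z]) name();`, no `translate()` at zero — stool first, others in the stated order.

stool();
translate([0, 0, 419]) stool_2();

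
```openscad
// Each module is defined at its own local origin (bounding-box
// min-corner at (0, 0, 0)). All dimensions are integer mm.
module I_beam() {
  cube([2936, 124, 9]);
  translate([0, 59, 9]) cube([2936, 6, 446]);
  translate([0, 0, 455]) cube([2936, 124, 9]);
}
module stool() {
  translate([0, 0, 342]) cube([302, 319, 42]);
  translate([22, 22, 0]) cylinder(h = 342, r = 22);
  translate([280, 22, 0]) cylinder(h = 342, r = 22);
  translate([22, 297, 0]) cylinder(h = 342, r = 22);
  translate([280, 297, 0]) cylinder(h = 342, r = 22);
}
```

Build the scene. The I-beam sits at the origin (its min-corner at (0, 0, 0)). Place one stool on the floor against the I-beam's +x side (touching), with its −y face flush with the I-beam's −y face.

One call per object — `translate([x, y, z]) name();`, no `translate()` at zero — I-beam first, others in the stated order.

I_beam();
translate([2936, 0, 0]) stool();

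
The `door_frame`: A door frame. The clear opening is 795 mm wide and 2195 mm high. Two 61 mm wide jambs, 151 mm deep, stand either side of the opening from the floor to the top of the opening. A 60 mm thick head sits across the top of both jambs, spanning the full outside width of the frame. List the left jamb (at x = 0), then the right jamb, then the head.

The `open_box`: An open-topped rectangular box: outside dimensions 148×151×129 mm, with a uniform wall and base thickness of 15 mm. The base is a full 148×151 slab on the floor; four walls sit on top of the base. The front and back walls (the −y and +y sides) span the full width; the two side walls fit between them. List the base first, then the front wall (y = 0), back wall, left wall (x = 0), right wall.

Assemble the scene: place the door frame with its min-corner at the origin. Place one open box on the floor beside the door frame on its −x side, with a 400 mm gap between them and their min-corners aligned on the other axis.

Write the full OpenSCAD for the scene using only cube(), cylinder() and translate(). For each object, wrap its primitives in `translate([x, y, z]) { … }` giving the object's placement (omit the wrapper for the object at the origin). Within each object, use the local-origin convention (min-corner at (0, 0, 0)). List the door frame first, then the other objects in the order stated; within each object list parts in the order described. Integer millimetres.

cube([61, 151, 2195]);
translate([856, 0, 0]) cube([61, 151, 2195]);
translate([0, 0, 2195]) cube([917, 151, 60]);
translate([-548, 0, 0]) {
  cube([148, 151, 15]);
  translate([0, 0, 15]) cube([148, 15, 114]);
  translate([0, 136, 15]) cube([148, 15, 114]);
  translate([0, 15, 15]) cube([15, 121, 114]);
  translate([133, 15, 15]) cube([15, 121, 114]);
}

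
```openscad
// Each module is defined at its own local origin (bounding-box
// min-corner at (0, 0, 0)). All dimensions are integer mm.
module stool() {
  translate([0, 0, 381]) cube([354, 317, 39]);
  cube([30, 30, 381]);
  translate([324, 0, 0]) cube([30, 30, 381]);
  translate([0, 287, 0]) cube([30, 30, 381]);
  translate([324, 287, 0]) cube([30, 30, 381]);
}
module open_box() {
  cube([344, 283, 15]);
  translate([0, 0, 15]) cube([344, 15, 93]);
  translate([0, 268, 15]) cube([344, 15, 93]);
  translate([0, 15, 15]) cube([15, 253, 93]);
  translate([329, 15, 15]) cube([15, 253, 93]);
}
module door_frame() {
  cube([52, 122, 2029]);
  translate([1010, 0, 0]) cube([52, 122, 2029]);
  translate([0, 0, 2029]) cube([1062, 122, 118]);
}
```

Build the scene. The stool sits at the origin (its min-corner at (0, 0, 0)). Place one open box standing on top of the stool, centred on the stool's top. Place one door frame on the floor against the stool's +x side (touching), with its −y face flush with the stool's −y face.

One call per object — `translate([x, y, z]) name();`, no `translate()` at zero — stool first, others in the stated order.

stool();
translate([5, 17, 420]) open_box();
translate([354, 0, 0]) door_frame();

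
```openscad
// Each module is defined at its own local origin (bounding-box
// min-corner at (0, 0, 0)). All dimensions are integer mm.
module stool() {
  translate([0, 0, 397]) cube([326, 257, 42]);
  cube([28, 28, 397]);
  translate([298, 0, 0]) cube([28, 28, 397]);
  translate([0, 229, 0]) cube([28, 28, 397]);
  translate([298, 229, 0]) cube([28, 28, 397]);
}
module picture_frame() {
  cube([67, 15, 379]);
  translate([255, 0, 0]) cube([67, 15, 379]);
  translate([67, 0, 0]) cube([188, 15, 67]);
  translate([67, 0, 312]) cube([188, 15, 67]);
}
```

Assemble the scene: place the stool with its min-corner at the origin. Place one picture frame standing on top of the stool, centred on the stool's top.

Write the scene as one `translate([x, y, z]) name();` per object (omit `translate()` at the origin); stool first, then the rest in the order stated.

stool();
translate([2, 121, 439]) picture_frame();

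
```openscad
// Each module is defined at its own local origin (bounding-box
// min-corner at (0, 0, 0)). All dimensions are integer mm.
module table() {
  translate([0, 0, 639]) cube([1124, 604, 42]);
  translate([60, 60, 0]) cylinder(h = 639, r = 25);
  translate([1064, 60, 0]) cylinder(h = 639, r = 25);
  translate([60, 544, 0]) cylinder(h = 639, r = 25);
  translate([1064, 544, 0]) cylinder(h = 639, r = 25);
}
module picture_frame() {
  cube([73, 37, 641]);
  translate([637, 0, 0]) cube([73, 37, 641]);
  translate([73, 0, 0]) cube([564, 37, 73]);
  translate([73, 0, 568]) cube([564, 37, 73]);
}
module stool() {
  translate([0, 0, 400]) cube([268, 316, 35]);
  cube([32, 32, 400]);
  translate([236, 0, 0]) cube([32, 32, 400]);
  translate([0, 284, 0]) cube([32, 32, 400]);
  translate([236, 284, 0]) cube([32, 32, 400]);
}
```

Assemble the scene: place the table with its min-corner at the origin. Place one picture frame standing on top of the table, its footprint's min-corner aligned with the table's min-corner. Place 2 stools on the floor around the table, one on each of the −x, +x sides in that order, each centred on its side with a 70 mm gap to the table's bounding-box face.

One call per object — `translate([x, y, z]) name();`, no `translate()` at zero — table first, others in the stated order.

table();
translate([0, 0, 681]) picture_frame();
translate([-338, 144, 0]) stool();
translate([1194, 144, 0]) stool();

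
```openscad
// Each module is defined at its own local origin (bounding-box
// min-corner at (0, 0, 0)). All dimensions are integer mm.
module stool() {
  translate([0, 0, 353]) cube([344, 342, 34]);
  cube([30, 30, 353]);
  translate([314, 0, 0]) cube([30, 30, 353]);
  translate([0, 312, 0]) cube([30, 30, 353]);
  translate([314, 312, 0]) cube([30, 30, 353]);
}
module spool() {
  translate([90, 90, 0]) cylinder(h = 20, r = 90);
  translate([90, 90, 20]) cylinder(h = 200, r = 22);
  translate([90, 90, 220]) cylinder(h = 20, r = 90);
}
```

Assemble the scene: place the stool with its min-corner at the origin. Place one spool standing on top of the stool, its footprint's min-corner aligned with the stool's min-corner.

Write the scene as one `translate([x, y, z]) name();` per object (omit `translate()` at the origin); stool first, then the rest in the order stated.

stool();
translate([0, 0, 387]) spool();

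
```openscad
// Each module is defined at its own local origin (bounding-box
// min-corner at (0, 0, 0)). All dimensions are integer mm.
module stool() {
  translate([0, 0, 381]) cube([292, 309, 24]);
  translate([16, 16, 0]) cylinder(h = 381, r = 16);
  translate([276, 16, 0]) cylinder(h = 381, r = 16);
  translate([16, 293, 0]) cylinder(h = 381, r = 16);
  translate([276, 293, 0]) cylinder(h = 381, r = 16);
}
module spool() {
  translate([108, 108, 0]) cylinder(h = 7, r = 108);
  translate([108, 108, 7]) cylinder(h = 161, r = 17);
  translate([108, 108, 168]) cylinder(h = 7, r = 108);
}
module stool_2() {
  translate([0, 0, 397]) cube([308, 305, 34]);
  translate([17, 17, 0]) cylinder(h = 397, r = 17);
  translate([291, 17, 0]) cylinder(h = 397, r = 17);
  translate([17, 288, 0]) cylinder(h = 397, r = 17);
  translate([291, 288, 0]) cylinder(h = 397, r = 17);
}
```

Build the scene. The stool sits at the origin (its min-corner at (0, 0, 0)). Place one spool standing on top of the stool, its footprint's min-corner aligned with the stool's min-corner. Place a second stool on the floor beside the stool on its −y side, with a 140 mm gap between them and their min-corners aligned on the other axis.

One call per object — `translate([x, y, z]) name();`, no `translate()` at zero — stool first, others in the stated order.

stool();
translate([0, 0, 405]) spool();
translate([0, -445, 0]) stool_2();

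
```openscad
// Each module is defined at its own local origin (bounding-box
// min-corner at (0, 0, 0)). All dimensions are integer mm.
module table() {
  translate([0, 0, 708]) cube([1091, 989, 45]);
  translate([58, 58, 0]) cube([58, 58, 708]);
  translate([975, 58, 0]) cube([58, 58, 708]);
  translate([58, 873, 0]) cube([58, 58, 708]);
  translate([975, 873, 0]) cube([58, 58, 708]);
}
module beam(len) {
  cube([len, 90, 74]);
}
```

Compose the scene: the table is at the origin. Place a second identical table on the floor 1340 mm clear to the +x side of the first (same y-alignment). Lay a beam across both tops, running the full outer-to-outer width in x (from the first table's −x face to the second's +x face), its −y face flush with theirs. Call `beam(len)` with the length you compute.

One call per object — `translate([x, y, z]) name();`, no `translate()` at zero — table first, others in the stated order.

table();
translate([2431, 0, 0]) table();
translate([0, 0, 753]) beam(3522);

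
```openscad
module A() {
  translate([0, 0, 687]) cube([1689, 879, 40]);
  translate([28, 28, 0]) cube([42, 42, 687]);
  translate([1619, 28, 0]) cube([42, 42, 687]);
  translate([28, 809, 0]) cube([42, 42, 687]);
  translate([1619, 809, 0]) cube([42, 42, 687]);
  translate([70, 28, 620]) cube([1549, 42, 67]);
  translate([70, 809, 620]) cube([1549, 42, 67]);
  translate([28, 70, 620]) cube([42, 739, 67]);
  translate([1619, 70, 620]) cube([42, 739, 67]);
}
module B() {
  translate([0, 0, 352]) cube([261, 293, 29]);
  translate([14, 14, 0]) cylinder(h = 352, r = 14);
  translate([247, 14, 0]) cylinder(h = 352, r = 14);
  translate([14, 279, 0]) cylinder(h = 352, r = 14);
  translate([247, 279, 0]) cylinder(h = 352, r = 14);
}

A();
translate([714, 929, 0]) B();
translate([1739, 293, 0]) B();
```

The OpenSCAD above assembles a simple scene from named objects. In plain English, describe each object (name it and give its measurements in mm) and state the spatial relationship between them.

A is a table with a 1689×879 mm rectangular top, 40 mm thick, top surface at z = 727 mm, supported by four 42×42 mm square legs, each inset 28 mm from the nearest pair of top edges, running from the floor. Four apron rails, 42 mm thick and 67 mm tall, run between adjacent legs with their top edges flush with the underside of the top and their outer faces flush with the legs' outer faces.

B is a four-legged stool. The seat is a 261×293×29 mm slab whose top surface is at z = 381 mm; four round legs, each 28 mm in diameter, run from the floor (z = 0) to the underside of the seat, each leg's axis is inset half a diameter from the nearest pair of seat edges (so the leg's bounding box is flush with the corner).

Two stools sit around the table at the +y, +x sides.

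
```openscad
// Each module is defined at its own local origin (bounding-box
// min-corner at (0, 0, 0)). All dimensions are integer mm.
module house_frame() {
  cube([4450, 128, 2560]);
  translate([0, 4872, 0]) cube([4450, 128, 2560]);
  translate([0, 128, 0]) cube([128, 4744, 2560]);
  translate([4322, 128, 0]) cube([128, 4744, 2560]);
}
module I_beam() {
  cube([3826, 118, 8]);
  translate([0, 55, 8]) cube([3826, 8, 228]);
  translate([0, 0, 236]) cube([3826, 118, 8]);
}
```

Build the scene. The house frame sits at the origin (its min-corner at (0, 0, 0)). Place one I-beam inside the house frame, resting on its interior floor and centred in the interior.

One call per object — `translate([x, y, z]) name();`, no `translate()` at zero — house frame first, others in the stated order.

house_frame();
translate([312, 2441, 0]) I_beam();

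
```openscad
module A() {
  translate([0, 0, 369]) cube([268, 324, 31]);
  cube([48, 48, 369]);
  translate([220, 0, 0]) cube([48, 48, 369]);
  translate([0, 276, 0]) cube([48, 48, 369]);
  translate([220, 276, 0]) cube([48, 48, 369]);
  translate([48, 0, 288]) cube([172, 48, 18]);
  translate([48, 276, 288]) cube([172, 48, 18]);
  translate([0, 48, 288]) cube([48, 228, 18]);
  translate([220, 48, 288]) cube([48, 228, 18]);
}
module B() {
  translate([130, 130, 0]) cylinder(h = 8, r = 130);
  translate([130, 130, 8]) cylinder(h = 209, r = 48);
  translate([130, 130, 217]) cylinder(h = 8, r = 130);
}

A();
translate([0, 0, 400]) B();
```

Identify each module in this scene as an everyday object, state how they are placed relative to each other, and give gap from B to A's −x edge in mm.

The spool's min-x is at 0; the stool's min-x is 0; gap = 0 mm.

A is a stool. B is a spool. The spool is on top of the stool. The gap from the spool to the stool's −x edge is 0 mm.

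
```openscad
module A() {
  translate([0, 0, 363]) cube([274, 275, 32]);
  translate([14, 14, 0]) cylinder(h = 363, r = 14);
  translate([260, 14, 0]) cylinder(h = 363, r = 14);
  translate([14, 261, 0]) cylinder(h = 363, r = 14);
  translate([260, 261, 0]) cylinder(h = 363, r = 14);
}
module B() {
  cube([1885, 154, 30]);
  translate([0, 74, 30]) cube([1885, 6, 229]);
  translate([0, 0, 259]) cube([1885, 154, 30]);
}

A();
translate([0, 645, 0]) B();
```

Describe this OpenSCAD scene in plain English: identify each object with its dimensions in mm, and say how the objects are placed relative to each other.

A is a four-legged stool. The seat is 274×275 mm, 32 mm thick, top at z = 395 mm. It stands on four round legs, each 28 mm in diameter, from z = 0 to the seat underside, each leg's axis is inset half a diameter from the nearest pair of seat edges (so the leg's bounding box is flush with the corner).

B is an I-beam lying along x, 1885 mm long. Overall section height 289 mm. Two flanges 154 mm wide (y) and 30 mm thick, one on the floor and one at the top; a web 6 mm thick runs between them, centred on the flange width.

The I-beam is on the floor beside the stool on its +y side.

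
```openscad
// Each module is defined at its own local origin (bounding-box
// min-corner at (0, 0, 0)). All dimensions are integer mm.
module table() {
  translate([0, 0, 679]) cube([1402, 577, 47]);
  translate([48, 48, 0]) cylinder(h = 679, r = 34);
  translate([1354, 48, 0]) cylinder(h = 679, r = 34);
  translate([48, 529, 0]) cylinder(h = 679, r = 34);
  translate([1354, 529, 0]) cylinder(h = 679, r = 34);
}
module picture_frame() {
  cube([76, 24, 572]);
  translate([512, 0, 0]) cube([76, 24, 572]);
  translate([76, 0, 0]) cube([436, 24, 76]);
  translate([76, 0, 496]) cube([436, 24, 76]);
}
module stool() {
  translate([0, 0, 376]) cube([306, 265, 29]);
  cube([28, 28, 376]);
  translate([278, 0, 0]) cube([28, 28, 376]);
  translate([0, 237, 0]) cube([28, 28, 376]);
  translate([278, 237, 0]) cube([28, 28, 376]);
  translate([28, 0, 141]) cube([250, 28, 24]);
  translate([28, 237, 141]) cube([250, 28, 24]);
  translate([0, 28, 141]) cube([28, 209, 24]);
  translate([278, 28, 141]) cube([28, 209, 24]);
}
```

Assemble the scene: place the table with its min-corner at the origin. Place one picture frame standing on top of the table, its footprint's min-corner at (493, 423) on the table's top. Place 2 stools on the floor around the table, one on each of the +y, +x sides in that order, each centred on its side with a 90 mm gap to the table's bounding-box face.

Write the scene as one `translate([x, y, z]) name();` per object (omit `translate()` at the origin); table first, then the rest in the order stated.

table();
translate([493, 423, 726]) picture_frame();
translate([548, 667, 0]) stool();
translate([1492, 156, 0]) stool();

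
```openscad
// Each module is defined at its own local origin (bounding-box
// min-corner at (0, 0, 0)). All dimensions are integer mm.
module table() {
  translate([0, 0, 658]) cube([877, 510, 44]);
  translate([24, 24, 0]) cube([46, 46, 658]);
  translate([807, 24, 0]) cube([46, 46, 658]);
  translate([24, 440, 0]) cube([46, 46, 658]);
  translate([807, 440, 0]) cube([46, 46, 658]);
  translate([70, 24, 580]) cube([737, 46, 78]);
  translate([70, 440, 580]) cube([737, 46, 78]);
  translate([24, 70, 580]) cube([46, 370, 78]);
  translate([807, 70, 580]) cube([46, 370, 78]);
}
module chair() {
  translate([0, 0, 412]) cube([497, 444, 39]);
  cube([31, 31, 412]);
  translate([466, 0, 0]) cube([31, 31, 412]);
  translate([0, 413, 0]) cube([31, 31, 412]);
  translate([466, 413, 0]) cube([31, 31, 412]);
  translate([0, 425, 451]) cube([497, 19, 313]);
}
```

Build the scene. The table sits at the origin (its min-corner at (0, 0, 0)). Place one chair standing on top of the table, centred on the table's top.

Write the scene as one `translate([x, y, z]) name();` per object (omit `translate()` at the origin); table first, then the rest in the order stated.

table();
translate([190, 33, 702]) chair();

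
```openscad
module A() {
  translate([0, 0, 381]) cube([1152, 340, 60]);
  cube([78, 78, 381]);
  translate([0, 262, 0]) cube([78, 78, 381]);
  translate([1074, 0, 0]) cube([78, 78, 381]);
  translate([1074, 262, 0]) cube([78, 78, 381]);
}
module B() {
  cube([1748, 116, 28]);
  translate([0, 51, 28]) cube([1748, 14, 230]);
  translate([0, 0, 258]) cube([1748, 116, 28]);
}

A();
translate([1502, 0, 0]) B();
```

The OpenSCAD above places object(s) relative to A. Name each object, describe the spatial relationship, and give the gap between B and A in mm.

A is a bench. B is an I-beam. The I-beam is on the floor beside the bench on its +x side. The gap between the I-beam and the bench is 350 mm.

The I-beam's nearest face is 350 mm from the bench's +x face.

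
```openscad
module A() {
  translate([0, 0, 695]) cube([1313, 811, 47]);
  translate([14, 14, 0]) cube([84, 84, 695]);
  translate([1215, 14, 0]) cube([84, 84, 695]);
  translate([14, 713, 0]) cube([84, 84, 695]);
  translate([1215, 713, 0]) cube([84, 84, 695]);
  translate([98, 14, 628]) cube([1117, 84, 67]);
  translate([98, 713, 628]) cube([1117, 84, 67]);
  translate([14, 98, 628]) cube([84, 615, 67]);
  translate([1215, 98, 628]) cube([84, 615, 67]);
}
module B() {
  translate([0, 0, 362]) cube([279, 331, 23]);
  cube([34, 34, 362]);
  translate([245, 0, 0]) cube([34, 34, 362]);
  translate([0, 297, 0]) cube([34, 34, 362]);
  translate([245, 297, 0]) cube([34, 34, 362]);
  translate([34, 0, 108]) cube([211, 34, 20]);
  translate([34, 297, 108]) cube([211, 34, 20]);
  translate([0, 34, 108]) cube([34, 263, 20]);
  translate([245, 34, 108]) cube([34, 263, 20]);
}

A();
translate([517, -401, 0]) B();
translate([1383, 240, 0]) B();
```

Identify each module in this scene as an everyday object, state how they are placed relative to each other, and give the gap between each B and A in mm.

A is a table. B is a stool. Two stools sit around the table at the −y, +x sides. The gap between each stool and the table is 70 mm.

Each stool's nearest face is 70 mm from the table's bounding box.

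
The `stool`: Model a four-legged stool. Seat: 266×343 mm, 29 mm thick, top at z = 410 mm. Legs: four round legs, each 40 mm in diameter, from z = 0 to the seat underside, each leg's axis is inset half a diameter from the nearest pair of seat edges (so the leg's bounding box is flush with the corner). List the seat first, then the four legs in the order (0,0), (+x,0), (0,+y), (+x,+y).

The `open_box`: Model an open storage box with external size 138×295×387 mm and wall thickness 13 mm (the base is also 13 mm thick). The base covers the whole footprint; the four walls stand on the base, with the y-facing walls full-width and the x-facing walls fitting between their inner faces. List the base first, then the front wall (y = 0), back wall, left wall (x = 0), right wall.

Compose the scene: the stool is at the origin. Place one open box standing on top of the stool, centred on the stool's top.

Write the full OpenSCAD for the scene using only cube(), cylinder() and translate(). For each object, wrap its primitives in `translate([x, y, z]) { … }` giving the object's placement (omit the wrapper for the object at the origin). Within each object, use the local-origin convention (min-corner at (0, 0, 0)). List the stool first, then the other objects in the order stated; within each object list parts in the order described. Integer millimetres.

translate([0, 0, 381]) cube([266, 343, 29]);
translate([20, 20, 0]) cylinder(h = 381, r = 20);
translate([246, 20, 0]) cylinder(h = 381, r = 20);
translate([20, 323, 0]) cylinder(h = 381, r = 20);
translate([246, 323, 0]) cylinder(h = 381, r = 20);
translate([64, 24, 410]) {
  cube([138, 295, 13]);
  translate([0, 0, 13]) cube([138, 13, 374]);
  translate([0, 282, 13]) cube([138, 13, 374]);
  translate([0, 13, 13]) cube([13, 269, 374]);
  translate([125, 13, 13]) cube([13, 269, 374]);
}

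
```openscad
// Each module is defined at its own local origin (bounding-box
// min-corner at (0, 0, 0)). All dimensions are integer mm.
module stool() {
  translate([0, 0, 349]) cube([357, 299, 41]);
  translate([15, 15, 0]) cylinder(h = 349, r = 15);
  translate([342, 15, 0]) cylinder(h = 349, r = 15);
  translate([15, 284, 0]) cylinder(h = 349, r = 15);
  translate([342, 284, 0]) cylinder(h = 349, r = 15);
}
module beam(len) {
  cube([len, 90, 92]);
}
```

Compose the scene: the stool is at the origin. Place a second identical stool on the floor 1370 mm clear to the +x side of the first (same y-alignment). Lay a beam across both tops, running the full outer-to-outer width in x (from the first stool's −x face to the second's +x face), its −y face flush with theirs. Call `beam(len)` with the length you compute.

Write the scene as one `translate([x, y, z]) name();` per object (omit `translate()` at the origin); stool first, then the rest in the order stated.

stool();
translate([1727, 0, 0]) stool();
translate([0, 0, 390]) beam(2084);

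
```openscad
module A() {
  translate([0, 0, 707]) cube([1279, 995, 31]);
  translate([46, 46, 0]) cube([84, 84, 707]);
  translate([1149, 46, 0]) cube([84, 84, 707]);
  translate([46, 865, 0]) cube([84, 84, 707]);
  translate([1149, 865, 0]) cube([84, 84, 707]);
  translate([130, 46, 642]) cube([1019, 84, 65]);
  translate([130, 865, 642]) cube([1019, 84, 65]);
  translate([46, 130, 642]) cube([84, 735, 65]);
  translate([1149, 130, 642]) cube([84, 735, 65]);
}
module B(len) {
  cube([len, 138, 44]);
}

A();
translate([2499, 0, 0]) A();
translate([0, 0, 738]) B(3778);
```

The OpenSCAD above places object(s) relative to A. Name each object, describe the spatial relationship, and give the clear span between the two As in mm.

Second table starts at x = 2499; first ends at x = 1279; clear span = 2499 − 1279 = 1220 mm.

A is a table. B is a beam. A beam spans the tops of two tables. The clear span between the two tables is 1220 mm.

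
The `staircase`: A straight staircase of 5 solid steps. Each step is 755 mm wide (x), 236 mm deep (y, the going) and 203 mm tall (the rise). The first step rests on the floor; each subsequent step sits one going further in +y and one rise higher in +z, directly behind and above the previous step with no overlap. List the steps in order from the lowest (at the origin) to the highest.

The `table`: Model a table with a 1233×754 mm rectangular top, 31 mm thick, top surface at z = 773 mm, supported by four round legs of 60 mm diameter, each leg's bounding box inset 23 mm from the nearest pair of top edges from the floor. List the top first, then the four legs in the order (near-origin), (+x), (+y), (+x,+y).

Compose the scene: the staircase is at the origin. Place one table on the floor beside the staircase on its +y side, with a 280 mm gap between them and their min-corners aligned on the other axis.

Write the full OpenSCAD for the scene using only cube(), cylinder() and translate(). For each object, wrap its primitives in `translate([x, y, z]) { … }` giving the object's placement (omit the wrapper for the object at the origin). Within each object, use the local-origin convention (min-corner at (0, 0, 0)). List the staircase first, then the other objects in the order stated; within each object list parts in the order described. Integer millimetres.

cube([755, 236, 203]);
translate([0, 236, 203]) cube([755, 236, 203]);
translate([0, 472, 406]) cube([755, 236, 203]);
translate([0, 708, 609]) cube([755, 236, 203]);
translate([0, 944, 812]) cube([755, 236, 203]);
translate([0, 1460, 0]) {
  translate([0, 0, 742]) cube([1233, 754, 31]);
  translate([53, 53, 0]) cylinder(h = 742, r = 30);
  translate([1180, 53, 0]) cylinder(h = 742, r = 30);
  translate([53, 701, 0]) cylinder(h = 742, r = 30);
  translate([1180, 701, 0]) cylinder(h = 742, r = 30);
}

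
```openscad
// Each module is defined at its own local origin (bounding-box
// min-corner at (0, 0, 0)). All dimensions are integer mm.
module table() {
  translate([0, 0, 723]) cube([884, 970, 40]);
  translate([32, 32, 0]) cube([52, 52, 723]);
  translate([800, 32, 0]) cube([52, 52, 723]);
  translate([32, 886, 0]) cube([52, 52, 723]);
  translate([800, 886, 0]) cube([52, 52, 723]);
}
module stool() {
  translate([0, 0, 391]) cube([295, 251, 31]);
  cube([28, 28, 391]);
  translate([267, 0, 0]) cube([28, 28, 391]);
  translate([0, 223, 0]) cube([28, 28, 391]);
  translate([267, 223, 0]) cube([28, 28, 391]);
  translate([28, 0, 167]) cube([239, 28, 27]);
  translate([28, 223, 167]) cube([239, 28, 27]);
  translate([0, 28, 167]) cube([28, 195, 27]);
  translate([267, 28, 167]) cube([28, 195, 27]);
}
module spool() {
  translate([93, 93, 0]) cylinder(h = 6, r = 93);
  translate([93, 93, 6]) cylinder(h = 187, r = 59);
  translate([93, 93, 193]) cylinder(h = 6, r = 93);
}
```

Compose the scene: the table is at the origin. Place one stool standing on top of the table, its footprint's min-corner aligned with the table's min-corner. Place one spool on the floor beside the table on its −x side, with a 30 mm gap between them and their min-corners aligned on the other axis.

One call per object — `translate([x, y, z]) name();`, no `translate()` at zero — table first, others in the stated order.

table();
translate([0, 0, 763]) stool();
translate([-216, 0, 0]) spool();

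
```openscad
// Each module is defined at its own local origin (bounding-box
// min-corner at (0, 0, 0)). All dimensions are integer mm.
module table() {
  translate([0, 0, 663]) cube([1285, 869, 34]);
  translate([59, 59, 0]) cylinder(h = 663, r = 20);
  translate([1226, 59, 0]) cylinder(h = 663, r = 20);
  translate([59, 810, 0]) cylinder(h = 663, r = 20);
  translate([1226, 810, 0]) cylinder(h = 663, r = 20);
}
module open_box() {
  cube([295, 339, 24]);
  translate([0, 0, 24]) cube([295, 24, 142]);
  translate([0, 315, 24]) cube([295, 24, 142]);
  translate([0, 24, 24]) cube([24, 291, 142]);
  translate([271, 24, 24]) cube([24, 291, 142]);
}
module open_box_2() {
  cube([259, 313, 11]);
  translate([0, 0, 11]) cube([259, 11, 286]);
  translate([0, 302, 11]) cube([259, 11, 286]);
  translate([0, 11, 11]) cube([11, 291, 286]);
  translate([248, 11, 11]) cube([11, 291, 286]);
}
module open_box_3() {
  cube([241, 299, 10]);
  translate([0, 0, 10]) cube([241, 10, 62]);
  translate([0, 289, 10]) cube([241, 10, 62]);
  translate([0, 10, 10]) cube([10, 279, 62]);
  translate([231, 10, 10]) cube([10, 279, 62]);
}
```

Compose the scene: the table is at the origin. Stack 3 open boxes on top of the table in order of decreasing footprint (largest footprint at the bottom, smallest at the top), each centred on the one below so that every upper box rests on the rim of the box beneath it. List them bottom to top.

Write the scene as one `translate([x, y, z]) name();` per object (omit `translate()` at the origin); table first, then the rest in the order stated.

table();
translate([495, 265, 697]) open_box();
translate([513, 278, 863]) open_box_2();
translate([522, 285, 1160]) open_box_3();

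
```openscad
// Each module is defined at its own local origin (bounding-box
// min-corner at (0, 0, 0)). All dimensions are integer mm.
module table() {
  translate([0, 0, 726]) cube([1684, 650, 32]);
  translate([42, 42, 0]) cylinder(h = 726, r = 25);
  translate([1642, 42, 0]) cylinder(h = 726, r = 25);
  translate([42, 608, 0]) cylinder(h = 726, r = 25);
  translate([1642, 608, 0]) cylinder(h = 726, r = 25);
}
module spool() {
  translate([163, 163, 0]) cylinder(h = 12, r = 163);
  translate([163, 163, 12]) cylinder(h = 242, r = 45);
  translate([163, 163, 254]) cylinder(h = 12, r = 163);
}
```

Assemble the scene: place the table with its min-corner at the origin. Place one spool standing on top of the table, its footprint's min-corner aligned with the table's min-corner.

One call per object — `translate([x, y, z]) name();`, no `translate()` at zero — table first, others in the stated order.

table();
translate([0, 0, 758]) spool();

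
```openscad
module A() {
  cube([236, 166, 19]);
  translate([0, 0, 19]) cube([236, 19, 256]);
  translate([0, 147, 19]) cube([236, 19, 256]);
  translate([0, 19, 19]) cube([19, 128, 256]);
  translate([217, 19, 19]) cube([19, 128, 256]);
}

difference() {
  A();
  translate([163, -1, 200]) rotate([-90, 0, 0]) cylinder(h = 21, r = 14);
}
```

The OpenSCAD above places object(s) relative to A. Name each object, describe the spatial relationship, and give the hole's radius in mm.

The subtracted cylinder has r = 14 mm.

A is an open box. The open box has a circular hole through its front wall. The hole's radius is 14 mm.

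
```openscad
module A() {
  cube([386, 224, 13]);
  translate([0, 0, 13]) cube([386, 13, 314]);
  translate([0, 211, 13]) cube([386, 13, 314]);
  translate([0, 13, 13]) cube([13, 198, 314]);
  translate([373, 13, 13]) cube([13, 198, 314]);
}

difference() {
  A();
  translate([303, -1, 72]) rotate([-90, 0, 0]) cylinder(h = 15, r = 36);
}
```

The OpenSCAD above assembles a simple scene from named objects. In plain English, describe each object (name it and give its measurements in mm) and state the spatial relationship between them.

A is an open storage box with external size 386×224×327 mm and wall thickness 13 mm (the base is also 13 mm thick). The base covers the whole footprint; the four walls stand on the base, with the y-facing walls full-width and the x-facing walls fitting between their inner faces.

The open box has a circular hole of radius 36 mm through its front wall, centred at (x = 303, z = 72).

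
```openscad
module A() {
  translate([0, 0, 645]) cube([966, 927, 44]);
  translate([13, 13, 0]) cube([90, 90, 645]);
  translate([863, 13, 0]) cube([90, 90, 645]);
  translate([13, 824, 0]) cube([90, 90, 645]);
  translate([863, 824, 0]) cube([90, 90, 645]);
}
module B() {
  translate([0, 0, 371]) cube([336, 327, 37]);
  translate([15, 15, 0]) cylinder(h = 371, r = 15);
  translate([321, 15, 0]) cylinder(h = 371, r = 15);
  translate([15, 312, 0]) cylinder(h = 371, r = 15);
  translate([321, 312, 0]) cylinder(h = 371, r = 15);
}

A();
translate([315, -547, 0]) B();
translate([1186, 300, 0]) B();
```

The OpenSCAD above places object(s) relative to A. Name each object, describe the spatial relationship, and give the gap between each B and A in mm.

A is a table. B is a stool. Two stools sit around the table at the −y, +x sides. The gap between each stool and the table is 220 mm.

Each stool's nearest face is 220 mm from the table's bounding box.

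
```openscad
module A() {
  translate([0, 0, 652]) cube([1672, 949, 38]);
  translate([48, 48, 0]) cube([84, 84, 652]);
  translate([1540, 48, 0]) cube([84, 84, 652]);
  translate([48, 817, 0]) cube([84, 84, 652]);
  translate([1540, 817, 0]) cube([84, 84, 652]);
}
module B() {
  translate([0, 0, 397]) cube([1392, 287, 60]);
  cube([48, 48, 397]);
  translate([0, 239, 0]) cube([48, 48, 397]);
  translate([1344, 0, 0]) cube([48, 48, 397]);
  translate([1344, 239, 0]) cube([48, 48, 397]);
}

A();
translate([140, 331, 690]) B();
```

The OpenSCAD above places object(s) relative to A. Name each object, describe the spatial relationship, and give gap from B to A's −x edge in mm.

A is a table. B is a bench. The bench is on top of the table, centred. The gap from the bench to the table's −x edge is 140 mm.

The bench's min-x is at 140; the table's min-x is 0; gap = 140 mm.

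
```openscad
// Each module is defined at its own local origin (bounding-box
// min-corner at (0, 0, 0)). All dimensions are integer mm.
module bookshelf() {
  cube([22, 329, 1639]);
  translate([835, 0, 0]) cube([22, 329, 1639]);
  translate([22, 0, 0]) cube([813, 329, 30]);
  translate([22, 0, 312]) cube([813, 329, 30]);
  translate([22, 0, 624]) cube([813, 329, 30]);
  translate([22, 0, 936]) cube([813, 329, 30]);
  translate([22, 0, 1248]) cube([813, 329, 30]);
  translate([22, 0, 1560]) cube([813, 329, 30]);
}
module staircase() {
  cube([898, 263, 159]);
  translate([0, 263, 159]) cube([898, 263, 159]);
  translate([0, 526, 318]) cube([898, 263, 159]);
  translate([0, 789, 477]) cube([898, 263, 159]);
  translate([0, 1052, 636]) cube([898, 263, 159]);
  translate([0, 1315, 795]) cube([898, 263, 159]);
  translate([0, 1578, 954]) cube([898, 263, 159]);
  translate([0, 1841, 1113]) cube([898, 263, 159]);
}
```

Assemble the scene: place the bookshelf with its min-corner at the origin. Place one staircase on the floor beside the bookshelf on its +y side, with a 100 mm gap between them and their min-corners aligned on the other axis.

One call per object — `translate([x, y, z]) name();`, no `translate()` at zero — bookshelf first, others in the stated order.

bookshelf();
translate([0, 429, 0]) staircase();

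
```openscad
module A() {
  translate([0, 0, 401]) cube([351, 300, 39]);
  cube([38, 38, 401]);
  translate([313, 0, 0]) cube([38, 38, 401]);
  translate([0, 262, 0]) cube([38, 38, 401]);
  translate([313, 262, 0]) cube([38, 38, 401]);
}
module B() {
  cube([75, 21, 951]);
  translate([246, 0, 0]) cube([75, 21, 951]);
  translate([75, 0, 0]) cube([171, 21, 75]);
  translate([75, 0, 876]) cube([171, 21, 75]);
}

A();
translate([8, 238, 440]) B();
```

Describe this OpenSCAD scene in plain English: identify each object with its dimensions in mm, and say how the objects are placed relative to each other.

A is a four-legged stool. The seat is 351×300 mm, 39 mm thick, top at z = 440 mm. It stands on four square legs, each 38×38 mm in cross-section, from z = 0 to the seat underside, each flush with a corner of the seat.

B is a picture frame with a 171×801 mm rectangular opening (x by z) and a uniform 75 mm border on every side. Frame depth is 21 mm along y. It is built from two vertical stiles running the full outside height and two horizontal rails spanning the gap between the stiles.

The picture frame is on top of the stool.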